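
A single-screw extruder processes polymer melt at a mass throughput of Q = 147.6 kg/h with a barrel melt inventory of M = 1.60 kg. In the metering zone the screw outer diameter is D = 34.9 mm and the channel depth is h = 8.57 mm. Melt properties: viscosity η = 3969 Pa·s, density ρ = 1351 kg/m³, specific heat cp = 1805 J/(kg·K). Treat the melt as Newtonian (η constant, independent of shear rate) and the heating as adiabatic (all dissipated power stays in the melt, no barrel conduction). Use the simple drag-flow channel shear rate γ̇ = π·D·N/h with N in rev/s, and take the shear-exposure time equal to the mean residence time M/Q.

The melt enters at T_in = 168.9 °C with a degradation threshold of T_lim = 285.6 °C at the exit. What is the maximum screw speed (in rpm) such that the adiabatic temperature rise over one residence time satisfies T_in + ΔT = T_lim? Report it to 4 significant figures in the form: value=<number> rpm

Q_s = Q / 3600 = 147.6 / 3600 = 0.041 kg/s
Mean residence time: t_res = M/Q_s = 1.60 kg / 0.041 kg/s = 39.0244 s
D = 34.9 mm = 0.0349 m;  h = 8.57 mm = 0.00857 m
ΔT_a = T_lim − T_in = 285.6 °C − 168.9 °C = 116.7 K
γ̇_max² = ΔT_a·ρ·cp/(η·t_res) = 116.7·1351·1805/(3969·39.0244) = 1837.33 s⁻²
γ̇_max = √1837.33 = 42.864 s⁻¹
Solve γ̇ = πDN/h for N: N_max = γ̇_max·h/(π·D) = 42.864 × 0.00857 / (π × 0.0349) = 3.35042 rev/s = 201.025 rpm

value=201.0 rpm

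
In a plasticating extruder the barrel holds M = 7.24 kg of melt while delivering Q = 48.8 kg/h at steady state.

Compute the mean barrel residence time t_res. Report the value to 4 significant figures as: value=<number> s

Convert throughput: Q = 48.8 kg/h = 48.8/3600 = 0.0135556 kg/s
t_res = M / Q_s = 7.24 ÷ 0.0135556 = 534.098 s

value=534.1 s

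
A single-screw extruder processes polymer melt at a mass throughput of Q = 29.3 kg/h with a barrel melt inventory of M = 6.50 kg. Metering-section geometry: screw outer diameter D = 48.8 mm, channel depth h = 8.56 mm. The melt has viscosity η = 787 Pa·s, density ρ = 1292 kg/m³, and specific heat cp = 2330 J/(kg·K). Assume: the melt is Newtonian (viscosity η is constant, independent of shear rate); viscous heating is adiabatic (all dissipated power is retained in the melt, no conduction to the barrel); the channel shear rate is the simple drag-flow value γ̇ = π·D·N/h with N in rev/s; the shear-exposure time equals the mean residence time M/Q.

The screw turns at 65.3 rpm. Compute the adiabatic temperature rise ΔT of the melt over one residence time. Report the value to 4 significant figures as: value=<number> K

Q_s = Q / 3600 = 29.3 / 3600 = 0.00813889 kg/s
t_res = M / Q_s = 6.50 ÷ 0.00813889 = 798.635 s
Convert to SI: D = 0.0488 m, h = 0.00856 m, N = 65.3/60 = 1.08833 rev/s
Shear rate: γ̇ = πDN/h = π·0.0488·1.08833/0.00856 = 19.4921 s⁻¹
ΔT = η·γ̇²·t_res/(ρ·cp) = [787 × 19.4921² × 798.635] / [1292 × 2330] = 79.3269 K

value=79.33 K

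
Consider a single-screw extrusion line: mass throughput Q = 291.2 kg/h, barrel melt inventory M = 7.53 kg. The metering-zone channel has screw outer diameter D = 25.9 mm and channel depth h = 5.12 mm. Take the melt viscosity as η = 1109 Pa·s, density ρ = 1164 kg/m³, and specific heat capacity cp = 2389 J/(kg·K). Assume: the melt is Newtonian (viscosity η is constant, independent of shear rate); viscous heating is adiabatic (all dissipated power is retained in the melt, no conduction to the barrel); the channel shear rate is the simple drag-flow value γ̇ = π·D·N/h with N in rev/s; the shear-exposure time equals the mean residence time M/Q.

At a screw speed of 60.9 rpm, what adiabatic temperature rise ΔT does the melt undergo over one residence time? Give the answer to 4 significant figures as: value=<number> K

Throughput in SI: Q_s = 291.2 kg/h ÷ 3600 s/h = 0.0808889 kg/s
t_res = M / Q_s = 7.53 / 0.0808889 = 93.0907 s
Geometry in metres: D = 25.9 mm → 0.0259 m, h = 5.12 mm → 0.00512 m; screw speed N = 60.9 rpm = 1.015 rev/s
Shear rate: γ̇ = πDN/h = π·0.0259·1.015/0.00512 = 16.1304 s⁻¹
Adiabatic rise: ΔT = η γ̇² t_res / (ρ cp) = 1109·(16.1304)²·93.0907 / (1164·2389) = 9.65962 K

value=9.660 K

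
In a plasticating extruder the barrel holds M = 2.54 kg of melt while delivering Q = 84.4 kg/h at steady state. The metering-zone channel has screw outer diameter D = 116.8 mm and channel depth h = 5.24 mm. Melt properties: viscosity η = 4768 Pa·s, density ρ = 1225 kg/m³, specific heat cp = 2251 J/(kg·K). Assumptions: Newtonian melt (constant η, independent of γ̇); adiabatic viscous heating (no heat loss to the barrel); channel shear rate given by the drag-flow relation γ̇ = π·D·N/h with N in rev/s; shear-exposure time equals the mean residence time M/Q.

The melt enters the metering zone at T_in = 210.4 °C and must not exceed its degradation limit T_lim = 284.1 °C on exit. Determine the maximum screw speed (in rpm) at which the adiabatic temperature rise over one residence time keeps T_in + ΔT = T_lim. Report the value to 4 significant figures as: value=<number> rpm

value=16.99 rpm

Q_s = Q / 3600 = 84.4 / 3600 = 0.0234444 kg/s
t_res = M / Q_s = 2.54 ÷ 0.0234444 = 108.341 s
Geometry in SI: D = 116.8 mm → 0.1168 m, h = 5.24 mm → 0.00524 m
ΔT_a = T_lim − T_in = 284.1 − 210.4 = 73.7 K
γ̇_max² = ΔT_a·ρ·cp / (η·t_res) = [73.7 × 1225 × 2251] / [4768 × 108.341] = 393.413 s⁻²
γ̇_max = sqrt(393.413) = 19.8346 s⁻¹
Solve γ̇ = πDN/h for N: N_max = γ̇_max·h/(π·D) = 19.8346 × 0.00524 / (π × 0.1168) = 0.283246 rev/s = 16.9947 rpm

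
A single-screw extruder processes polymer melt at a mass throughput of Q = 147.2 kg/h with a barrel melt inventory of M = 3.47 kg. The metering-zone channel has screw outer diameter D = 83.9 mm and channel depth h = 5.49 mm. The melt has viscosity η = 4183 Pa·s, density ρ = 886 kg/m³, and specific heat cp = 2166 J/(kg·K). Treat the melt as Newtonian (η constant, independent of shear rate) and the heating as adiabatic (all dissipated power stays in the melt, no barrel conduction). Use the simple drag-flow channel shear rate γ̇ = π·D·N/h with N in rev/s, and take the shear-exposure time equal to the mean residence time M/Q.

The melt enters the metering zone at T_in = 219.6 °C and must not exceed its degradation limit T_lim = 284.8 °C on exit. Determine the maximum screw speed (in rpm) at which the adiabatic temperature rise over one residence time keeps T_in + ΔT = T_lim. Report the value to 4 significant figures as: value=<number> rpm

Q_s = Q / 3600 = 147.2 / 3600 = 0.0408889 kg/s
t_res = M / Q_s = 3.47 / 0.0408889 = 84.8641 s
D = 83.9 mm = 0.0839 m;  h = 5.49 mm = 0.00549 m
Allowable rise: ΔT_a = T_lim − T_in = 284.8 − 219.6 = 65.2 K
Invert ΔT = ηγ̇²t_res/(ρcp) for γ̇: γ̇_max² = ΔT_a ρ cp / (η t_res) = 65.2·886·2166 / (4183·84.8641) = 352.475 s⁻²
γ̇_max = √352.475 = 18.7743 s⁻¹
N_max = γ̇_max·h / (π·D) = 18.7743 · 0.00549 / (π · 0.0839) = 0.391043 rev/s = 23.4626 rpm

value=23.46 rpm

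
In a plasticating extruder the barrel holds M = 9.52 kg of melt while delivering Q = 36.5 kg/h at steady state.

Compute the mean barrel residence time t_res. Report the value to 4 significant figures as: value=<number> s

value=939.0 s

Throughput in SI: Q_s = 36.5 kg/h ÷ 3600 s/h = 0.0101389 kg/s
t_res = M / Q_s = 9.52 ÷ 0.0101389 = 938.959 s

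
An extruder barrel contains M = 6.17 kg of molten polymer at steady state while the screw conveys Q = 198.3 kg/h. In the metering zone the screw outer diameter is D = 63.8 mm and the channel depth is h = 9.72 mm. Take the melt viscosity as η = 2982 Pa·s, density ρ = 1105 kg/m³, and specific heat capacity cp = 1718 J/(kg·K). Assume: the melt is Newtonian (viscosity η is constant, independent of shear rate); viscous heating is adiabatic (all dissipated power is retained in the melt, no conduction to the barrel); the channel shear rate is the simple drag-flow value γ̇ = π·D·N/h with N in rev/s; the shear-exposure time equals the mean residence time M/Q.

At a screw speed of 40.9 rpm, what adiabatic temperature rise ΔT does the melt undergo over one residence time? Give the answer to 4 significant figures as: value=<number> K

Throughput in SI: Q_s = 198.3 kg/h ÷ 3600 s/h = 0.0550833 kg/s
t_res = M / Q_s = 6.17 ÷ 0.0550833 = 112.012 s
Convert to SI: D = 0.0638 m, h = 0.00972 m, N = 40.9/60 = 0.681667 rev/s
γ̇ = π·D·N / h = π · 0.0638 · 0.681667 / 0.00972 = 14.0565 s⁻¹
ΔT = η·γ̇²·t_res/(ρ·cp) = [2982 × 14.0565² × 112.012] / [1105 × 1718] = 34.7648 K

value=34.76 K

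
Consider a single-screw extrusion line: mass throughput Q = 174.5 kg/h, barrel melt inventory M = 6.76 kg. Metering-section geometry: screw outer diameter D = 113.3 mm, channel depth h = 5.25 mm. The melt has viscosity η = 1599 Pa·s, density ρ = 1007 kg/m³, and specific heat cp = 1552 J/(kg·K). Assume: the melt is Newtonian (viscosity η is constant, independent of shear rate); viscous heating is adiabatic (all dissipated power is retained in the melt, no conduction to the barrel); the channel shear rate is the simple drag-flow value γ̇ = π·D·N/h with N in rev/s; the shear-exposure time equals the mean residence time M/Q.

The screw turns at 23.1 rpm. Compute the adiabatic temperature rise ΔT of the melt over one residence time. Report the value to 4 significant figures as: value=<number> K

Throughput in SI: Q_s = 174.5 kg/h ÷ 3600 s/h = 0.0484722 kg/s
t_res = M / Q_s = 6.76 / 0.0484722 = 139.461 s
D = 113.3 mm = 0.1133 m;  h = 5.25 mm = 0.00525 m;  N = 23.1 rpm / 60 = 0.385 rev/s
Shear rate: γ̇ = πDN/h = π·0.1133·0.385/0.00525 = 26.1024 s⁻¹
ΔT = η·γ̇²·t_res/(ρ·cp) = [1599 × 26.1024² × 139.461] / [1007 × 1552] = 97.2173 K

value=97.22 K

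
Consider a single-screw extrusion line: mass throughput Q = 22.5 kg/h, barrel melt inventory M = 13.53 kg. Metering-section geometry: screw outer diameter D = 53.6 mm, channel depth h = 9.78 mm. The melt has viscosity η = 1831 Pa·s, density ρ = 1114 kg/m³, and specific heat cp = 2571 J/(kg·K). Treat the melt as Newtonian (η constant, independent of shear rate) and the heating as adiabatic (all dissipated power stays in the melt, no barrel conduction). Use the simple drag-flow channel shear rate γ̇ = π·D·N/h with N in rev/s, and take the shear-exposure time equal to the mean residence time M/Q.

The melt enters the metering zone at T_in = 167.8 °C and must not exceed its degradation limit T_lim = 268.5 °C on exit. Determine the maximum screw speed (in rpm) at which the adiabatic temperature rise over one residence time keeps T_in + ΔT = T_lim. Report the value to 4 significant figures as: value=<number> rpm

Convert throughput: Q = 22.5 kg/h = 22.5/3600 = 0.00625 kg/s
t_res = M / Q_s = 13.53 / 0.00625 = 2164.8 s
Geometry in SI: D = 53.6 mm → 0.0536 m, h = 9.78 mm → 0.00978 m
ΔT_a = T_lim − T_in = 268.5 °C − 167.8 °C = 100.7 K
γ̇_max² = ΔT_a·ρ·cp/(η·t_res) = 100.7·1114·2571/(1831·2164.8) = 72.763 s⁻²
γ̇_max = √72.763 = 8.53012 s⁻¹
N_max = γ̇_max·h / (π·D) = 8.53012 · 0.00978 / (π · 0.0536) = 0.495427 rev/s = 29.7256 rpm

value=29.73 rpm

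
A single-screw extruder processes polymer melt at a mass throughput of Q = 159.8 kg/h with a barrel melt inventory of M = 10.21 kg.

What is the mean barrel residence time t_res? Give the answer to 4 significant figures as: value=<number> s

value=230.0 s

Q_s = Q / 3600 = 159.8 / 3600 = 0.0443889 kg/s
t_res = M / Q_s = 10.21 ÷ 0.0443889 = 230.013 s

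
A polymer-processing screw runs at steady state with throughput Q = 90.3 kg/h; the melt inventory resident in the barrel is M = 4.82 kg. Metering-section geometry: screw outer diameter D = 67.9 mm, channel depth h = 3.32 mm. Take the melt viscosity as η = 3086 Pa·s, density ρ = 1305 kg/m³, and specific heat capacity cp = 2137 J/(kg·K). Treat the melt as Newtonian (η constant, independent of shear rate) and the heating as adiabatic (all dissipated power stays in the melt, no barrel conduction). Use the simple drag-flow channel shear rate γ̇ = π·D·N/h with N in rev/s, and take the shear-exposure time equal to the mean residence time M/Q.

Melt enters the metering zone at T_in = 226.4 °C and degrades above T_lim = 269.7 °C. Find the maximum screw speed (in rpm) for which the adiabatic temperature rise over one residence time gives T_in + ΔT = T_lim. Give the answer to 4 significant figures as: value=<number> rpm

Throughput in SI: Q_s = 90.3 kg/h ÷ 3600 s/h = 0.0250833 kg/s
t_res = M / Q_s = 4.82 / 0.0250833 = 192.159 s
Convert to metres: D = 0.0679 m, h = 0.00332 m
ΔT_a = T_lim − T_in = 269.7 − 226.4 = 43.3 K
γ̇_max² = ΔT_a·ρ·cp / (η·t_res) = [43.3 × 1305 × 2137] / [3086 × 192.159] = 203.632 s⁻²
γ̇_max = sqrt(203.632) = 14.27 s⁻¹
Solve γ̇ = πDN/h for N: N_max = γ̇_max·h/(π·D) = 14.27 × 0.00332 / (π × 0.0679) = 0.222096 rev/s = 13.3258 rpm

value=13.33 rpm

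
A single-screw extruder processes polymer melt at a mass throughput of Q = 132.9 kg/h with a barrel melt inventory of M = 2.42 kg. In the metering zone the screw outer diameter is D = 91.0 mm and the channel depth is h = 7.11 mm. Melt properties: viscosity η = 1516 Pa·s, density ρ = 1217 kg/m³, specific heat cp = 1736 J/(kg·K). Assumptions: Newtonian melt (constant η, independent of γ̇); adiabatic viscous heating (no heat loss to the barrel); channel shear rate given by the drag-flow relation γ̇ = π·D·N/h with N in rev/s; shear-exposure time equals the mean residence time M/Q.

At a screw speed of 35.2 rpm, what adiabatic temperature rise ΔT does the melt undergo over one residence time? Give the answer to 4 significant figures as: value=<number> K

Q_s = Q / 3600 = 132.9 / 3600 = 0.0369167 kg/s
t_res = M / Q_s = 2.42 ÷ 0.0369167 = 65.553 s
Geometry in metres: D = 91.0 mm → 0.091 m, h = 7.11 mm → 0.00711 m; screw speed N = 35.2 rpm = 0.586667 rev/s
γ̇ = π·D·N / h = π · 0.091 · 0.586667 / 0.00711 = 23.5892 s⁻¹
Adiabatic rise: ΔT = η γ̇² t_res / (ρ cp) = 1516·(23.5892)²·65.553 / (1217·1736) = 26.1745 K

value=26.17 K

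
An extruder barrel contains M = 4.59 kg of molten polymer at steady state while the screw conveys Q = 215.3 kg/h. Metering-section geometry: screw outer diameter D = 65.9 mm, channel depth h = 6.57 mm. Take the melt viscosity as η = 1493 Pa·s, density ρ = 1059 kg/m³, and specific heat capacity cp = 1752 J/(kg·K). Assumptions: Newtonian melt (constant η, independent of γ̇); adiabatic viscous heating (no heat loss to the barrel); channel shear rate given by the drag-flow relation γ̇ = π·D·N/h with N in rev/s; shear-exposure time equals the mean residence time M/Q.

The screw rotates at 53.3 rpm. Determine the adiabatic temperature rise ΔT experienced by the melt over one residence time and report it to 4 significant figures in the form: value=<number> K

value=48.39 K

Q_s = Q / 3600 = 215.3 / 3600 = 0.0598056 kg/s
t_res = M / Q_s = 4.59 ÷ 0.0598056 = 76.7487 s
D = 65.9 mm = 0.0659 m;  h = 6.57 mm = 0.00657 m;  N = 53.3 rpm / 60 = 0.888333 rev/s
γ̇ = π·D·N / h = π · 0.0659 · 0.888333 / 0.00657 = 27.9928 s⁻¹
ΔT = η·γ̇²·t_res / (ρ·cp) = 1493 · (27.9928)² · 76.7487 / (1059 · 1752) = 48.3941 K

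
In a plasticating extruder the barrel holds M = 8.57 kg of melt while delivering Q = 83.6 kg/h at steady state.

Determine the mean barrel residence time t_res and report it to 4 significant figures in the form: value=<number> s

Throughput in SI: Q_s = 83.6 kg/h ÷ 3600 s/h = 0.0232222 kg/s
t_res = M / Q_s = 8.57 ÷ 0.0232222 = 369.043 s

value=369.0 s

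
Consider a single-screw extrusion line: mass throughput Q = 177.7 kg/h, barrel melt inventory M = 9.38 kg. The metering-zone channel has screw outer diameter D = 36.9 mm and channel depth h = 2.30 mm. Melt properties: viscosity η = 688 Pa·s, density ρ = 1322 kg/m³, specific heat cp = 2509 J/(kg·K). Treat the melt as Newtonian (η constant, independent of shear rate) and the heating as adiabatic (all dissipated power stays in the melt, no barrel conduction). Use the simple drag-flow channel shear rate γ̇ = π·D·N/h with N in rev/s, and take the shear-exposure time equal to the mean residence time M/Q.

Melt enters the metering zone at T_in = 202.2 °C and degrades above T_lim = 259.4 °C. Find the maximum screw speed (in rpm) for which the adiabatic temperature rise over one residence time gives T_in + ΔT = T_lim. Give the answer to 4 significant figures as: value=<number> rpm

Throughput in SI: Q_s = 177.7 kg/h ÷ 3600 s/h = 0.0493611 kg/s
Mean residence time: t_res = M/Q_s = 9.38 kg / 0.0493611 kg/s = 190.028 s
Geometry in SI: D = 36.9 mm → 0.0369 m, h = 2.30 mm → 0.0023 m
ΔT_a = T_lim − T_in = 259.4 °C − 202.2 °C = 57.2 K
γ̇_max² = ΔT_a·ρ·cp / (η·t_res) = [57.2 × 1322 × 2509] / [688 × 190.028] = 1451.18 s⁻²
γ̇_max = sqrt(1451.18) = 38.0944 s⁻¹
N_max = γ̇_max·h / (π·D) = 38.0944 · 0.0023 / (π · 0.0369) = 0.75581 rev/s = 45.3486 rpm

value=45.35 rpm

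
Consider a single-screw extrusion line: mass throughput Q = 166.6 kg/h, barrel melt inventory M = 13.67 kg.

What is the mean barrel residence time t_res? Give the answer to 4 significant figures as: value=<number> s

Q_s = Q / 3600 = 166.6 / 3600 = 0.0462778 kg/s
t_res = M / Q_s = 13.67 / 0.0462778 = 295.39 s

value=295.4 s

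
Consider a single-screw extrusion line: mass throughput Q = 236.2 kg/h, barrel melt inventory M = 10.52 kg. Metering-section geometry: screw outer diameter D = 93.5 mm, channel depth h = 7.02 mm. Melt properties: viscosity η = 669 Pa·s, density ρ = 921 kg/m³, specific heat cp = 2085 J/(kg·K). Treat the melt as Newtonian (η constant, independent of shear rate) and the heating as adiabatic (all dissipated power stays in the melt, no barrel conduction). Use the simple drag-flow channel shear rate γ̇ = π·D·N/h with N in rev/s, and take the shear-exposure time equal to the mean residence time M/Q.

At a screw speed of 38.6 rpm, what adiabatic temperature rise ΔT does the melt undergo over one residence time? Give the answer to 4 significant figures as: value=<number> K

Throughput in SI: Q_s = 236.2 kg/h ÷ 3600 s/h = 0.0656111 kg/s
t_res = M / Q_s = 10.52 ÷ 0.0656111 = 160.339 s
Geometry in metres: D = 93.5 mm → 0.0935 m, h = 7.02 mm → 0.00702 m; screw speed N = 38.6 rpm = 0.643333 rev/s
γ̇ = π D N / h = (π)(0.0935)(0.643333) / 0.00702 = 26.9191 s⁻¹
Adiabatic rise: ΔT = η γ̇² t_res / (ρ cp) = 669·(26.9191)²·160.339 / (921·2085) = 40.4781 K

value=40.48 K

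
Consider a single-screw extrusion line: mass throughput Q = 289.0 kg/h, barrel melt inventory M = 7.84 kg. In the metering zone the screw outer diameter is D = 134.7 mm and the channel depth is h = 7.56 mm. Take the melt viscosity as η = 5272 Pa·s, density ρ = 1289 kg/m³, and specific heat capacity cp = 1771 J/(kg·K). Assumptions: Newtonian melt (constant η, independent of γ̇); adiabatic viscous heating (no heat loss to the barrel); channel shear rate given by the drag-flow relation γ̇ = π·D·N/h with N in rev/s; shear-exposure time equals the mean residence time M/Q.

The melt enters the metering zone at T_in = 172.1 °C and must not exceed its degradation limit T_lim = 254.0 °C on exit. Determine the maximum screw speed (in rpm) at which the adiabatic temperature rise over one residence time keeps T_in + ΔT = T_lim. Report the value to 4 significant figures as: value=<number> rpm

Q_s = Q / 3600 = 289.0 / 3600 = 0.0802778 kg/s
t_res = M / Q_s = 7.84 / 0.0802778 = 97.6609 s
Convert to metres: D = 0.1347 m, h = 0.00756 m
ΔT_a = T_lim − T_in = 254.0 °C − 172.1 °C = 81.9 K
γ̇_max² = ΔT_a·ρ·cp / (η·t_res) = [81.9 × 1289 × 1771] / [5272 × 97.6609] = 363.128 s⁻²
γ̇_max = √363.128 = 19.0559 s⁻¹
N_max = γ̇_max·h / (π·D) = 19.0559 · 0.00756 / (π · 0.1347) = 0.340435 rev/s = 20.4261 rpm

value=20.43 rpm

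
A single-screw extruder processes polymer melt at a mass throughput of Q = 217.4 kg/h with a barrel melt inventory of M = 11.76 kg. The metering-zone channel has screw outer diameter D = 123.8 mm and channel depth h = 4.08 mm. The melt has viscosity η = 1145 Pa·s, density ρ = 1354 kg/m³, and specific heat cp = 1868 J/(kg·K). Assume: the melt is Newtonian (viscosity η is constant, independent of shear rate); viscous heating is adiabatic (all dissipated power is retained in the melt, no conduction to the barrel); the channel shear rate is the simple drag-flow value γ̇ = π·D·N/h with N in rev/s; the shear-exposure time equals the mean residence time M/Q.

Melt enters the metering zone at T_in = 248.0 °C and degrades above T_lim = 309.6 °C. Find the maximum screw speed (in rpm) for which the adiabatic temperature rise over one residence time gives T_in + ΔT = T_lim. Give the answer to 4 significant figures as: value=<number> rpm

value=16.64 rpm

Throughput in SI: Q_s = 217.4 kg/h ÷ 3600 s/h = 0.0603889 kg/s
t_res = M / Q_s = 11.76 / 0.0603889 = 194.738 s
Geometry in SI: D = 123.8 mm → 0.1238 m, h = 4.08 mm → 0.00408 m
ΔT_a = T_lim − T_in = 309.6 − 248.0 = 61.6 K
γ̇_max² = ΔT_a·ρ·cp/(η·t_res) = 61.6·1354·1868/(1145·194.738) = 698.748 s⁻²
Take the square root: γ̇_max = √(698.748) = 26.4338 s⁻¹
Solve γ̇ = πDN/h for N: N_max = γ̇_max·h/(π·D) = 26.4338 × 0.00408 / (π × 0.1238) = 0.2773 rev/s = 16.638 rpm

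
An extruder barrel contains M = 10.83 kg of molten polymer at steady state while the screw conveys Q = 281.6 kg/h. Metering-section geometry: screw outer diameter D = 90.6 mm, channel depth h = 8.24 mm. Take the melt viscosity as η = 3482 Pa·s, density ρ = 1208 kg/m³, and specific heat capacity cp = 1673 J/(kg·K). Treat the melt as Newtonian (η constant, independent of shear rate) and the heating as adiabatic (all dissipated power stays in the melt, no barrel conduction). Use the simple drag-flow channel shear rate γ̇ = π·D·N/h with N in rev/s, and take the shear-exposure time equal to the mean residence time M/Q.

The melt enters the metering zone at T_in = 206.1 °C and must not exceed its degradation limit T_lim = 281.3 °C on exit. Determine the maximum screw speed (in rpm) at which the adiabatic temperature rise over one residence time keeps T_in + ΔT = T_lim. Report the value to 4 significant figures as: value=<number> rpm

Convert throughput: Q = 281.6 kg/h = 281.6/3600 = 0.0782222 kg/s
Mean residence time: t_res = M/Q_s = 10.83 kg / 0.0782222 kg/s = 138.452 s
D = 90.6 mm = 0.0906 m;  h = 8.24 mm = 0.00824 m
ΔT_a = T_lim − T_in = 281.3 − 206.1 = 75.2 K
γ̇_max² = ΔT_a·ρ·cp / (η·t_res) = [75.2 × 1208 × 1673] / [3482 × 138.452] = 315.249 s⁻²
Take the square root: γ̇_max = √(315.249) = 17.7553 s⁻¹
N_max = γ̇_max·h / (π·D) = 17.7553 · 0.00824 / (π · 0.0906) = 0.514015 rev/s = 30.8409 rpm

value=30.84 rpm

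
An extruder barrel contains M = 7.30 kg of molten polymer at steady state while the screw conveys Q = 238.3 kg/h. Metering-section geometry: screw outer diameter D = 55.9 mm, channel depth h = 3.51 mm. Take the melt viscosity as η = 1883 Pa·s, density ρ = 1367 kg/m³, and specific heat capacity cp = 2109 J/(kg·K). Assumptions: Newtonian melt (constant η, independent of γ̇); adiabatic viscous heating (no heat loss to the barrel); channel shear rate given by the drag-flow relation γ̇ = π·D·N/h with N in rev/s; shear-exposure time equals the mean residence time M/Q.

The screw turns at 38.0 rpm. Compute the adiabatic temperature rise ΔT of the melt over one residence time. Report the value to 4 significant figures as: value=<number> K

Throughput in SI: Q_s = 238.3 kg/h ÷ 3600 s/h = 0.0661944 kg/s
Mean residence time: t_res = M/Q_s = 7.30 kg / 0.0661944 kg/s = 110.281 s
D = 55.9 mm = 0.0559 m;  h = 3.51 mm = 0.00351 m;  N = 38.0 rpm / 60 = 0.633333 rev/s
γ̇ = π·D·N / h = π · 0.0559 · 0.633333 / 0.00351 = 31.6874 s⁻¹
Adiabatic rise: ΔT = η γ̇² t_res / (ρ cp) = 1883·(31.6874)²·110.281 / (1367·2109) = 72.3237 K

value=72.32 K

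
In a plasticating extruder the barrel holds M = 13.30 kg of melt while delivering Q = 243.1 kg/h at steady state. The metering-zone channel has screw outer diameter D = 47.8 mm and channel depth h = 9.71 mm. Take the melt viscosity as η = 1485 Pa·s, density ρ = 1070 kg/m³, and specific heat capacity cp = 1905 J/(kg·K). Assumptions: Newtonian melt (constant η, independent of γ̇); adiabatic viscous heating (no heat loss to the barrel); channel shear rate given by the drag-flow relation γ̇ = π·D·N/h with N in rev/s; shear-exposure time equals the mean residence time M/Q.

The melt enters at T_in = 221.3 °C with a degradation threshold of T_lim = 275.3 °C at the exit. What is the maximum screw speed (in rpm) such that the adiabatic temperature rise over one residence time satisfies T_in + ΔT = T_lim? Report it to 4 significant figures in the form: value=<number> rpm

Throughput in SI: Q_s = 243.1 kg/h ÷ 3600 s/h = 0.0675278 kg/s
t_res = M / Q_s = 13.30 ÷ 0.0675278 = 196.956 s
Convert to metres: D = 0.0478 m, h = 0.00971 m
Allowable rise: ΔT_a = T_lim − T_in = 275.3 − 221.3 = 54 K
Invert ΔT = ηγ̇²t_res/(ρcp) for γ̇: γ̇_max² = ΔT_a ρ cp / (η t_res) = 54·1070·1905 / (1485·196.956) = 376.337 s⁻²
γ̇_max = √376.337 = 19.3994 s⁻¹
N_max = γ̇_max·h / (π·D) = 19.3994 · 0.00971 / (π · 0.0478) = 1.25438 rev/s = 75.2629 rpm

value=75.26 rpm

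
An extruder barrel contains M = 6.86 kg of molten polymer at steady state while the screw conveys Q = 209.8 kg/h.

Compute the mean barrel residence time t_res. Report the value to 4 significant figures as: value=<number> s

Q_s = Q / 3600 = 209.8 / 3600 = 0.0582778 kg/s
t_res = M / Q_s = 6.86 / 0.0582778 = 117.712 s

value=117.7 s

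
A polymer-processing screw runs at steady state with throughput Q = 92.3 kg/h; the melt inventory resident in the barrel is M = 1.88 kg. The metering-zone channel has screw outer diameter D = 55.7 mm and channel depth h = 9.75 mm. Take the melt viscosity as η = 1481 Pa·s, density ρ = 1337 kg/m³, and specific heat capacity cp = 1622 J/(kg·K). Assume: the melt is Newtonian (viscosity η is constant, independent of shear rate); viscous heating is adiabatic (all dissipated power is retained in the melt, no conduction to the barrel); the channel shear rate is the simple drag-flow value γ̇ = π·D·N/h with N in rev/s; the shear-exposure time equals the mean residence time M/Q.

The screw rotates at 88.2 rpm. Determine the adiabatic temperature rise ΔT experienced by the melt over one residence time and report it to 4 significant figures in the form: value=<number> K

value=34.86 K

Q_s = Q / 3600 = 92.3 / 3600 = 0.0256389 kg/s
t_res = M / Q_s = 1.88 ÷ 0.0256389 = 73.3261 s
Convert to SI: D = 0.0557 m, h = 0.00975 m, N = 88.2/60 = 1.47 rev/s
Shear rate: γ̇ = πDN/h = π·0.0557·1.47/0.00975 = 26.3826 s⁻¹
ΔT = η·γ̇²·t_res/(ρ·cp) = [1481 × 26.3826² × 73.3261] / [1337 × 1622] = 34.8552 K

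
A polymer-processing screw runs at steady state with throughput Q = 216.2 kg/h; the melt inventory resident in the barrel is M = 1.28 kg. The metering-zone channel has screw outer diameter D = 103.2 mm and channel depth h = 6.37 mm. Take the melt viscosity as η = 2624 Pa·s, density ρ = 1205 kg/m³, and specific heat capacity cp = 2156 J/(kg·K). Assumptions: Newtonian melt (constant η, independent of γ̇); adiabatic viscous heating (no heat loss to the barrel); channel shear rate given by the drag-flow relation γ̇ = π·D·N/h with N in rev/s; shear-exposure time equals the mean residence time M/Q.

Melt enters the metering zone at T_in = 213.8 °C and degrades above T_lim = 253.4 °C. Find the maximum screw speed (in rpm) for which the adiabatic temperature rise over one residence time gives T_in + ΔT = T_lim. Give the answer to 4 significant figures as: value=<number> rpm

value=50.56 rpm

Throughput in SI: Q_s = 216.2 kg/h ÷ 3600 s/h = 0.0600556 kg/s
t_res = M / Q_s = 1.28 ÷ 0.0600556 = 21.3136 s
Convert to metres: D = 0.1032 m, h = 0.00637 m
ΔT_a = T_lim − T_in = 253.4 − 213.8 = 39.6 K
γ̇_max² = ΔT_a·ρ·cp / (η·t_res) = [39.6 × 1205 × 2156] / [2624 × 21.3136] = 1839.54 s⁻²
Take the square root: γ̇_max = √(1839.54) = 42.8899 s⁻¹
N_max = γ̇_max·h / (π·D) = 42.8899 · 0.00637 / (π · 0.1032) = 0.842685 rev/s = 50.5611 rpm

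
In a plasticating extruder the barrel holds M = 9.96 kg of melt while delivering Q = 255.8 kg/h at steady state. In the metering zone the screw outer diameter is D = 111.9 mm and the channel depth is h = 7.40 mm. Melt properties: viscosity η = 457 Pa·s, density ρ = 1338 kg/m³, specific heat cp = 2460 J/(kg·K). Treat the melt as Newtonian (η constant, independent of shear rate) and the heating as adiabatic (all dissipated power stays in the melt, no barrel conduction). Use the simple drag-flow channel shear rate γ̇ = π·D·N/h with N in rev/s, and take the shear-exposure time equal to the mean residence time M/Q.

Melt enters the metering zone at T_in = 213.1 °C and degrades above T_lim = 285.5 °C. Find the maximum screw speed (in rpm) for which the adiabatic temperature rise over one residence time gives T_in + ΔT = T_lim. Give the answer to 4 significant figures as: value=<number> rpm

value=77.03 rpm

Convert throughput: Q = 255.8 kg/h = 255.8/3600 = 0.0710556 kg/s
t_res = M / Q_s = 9.96 ÷ 0.0710556 = 140.172 s
Geometry in SI: D = 111.9 mm → 0.1119 m, h = 7.40 mm → 0.0074 m
ΔT_a = T_lim − T_in = 285.5 − 213.1 = 72.4 K
γ̇_max² = ΔT_a·ρ·cp / (η·t_res) = [72.4 × 1338 × 2460] / [457 × 140.172] = 3720.08 s⁻²
γ̇_max = sqrt(3720.08) = 60.9925 s⁻¹
Solve γ̇ = πDN/h for N: N_max = γ̇_max·h/(π·D) = 60.9925 × 0.0074 / (π × 0.1119) = 1.28389 rev/s = 77.0334 rpm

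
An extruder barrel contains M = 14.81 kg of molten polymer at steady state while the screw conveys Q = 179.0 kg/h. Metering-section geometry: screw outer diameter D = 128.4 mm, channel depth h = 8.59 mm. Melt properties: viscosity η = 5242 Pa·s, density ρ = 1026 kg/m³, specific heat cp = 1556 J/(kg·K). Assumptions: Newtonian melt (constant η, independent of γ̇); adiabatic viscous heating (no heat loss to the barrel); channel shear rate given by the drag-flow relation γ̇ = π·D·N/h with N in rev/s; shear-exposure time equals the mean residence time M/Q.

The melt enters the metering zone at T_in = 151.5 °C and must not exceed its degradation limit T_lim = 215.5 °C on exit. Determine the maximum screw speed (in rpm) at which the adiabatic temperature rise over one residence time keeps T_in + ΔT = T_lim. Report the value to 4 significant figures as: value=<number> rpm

Convert throughput: Q = 179.0 kg/h = 179.0/3600 = 0.0497222 kg/s
t_res = M / Q_s = 14.81 / 0.0497222 = 297.855 s
Convert to metres: D = 0.1284 m, h = 0.00859 m
ΔT_a = T_lim − T_in = 215.5 − 151.5 = 64 K
γ̇_max² = ΔT_a·ρ·cp/(η·t_res) = 64·1026·1556/(5242·297.855) = 65.4388 s⁻²
γ̇_max = sqrt(65.4388) = 8.08943 s⁻¹
Solve γ̇ = πDN/h for N: N_max = γ̇_max·h/(π·D) = 8.08943 × 0.00859 / (π × 0.1284) = 0.172265 rev/s = 10.3359 rpm

value=10.34 rpm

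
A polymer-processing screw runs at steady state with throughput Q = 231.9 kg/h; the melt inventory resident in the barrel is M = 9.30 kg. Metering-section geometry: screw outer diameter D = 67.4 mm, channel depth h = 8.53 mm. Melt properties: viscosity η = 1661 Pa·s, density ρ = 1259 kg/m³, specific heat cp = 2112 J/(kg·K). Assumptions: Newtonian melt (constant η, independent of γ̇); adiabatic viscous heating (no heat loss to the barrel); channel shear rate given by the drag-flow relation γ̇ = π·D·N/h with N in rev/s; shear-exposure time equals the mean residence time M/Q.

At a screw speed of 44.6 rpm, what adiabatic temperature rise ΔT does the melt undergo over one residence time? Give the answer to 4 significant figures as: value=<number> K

value=30.71 K

Convert throughput: Q = 231.9 kg/h = 231.9/3600 = 0.0644167 kg/s
t_res = M / Q_s = 9.30 / 0.0644167 = 144.373 s
D = 67.4 mm = 0.0674 m;  h = 8.53 mm = 0.00853 m;  N = 44.6 rpm / 60 = 0.743333 rev/s
Shear rate: γ̇ = πDN/h = π·0.0674·0.743333/0.00853 = 18.452 s⁻¹
ΔT = η·γ̇²·t_res/(ρ·cp) = [1661 × 18.452² × 144.373] / [1259 × 2112] = 30.706 K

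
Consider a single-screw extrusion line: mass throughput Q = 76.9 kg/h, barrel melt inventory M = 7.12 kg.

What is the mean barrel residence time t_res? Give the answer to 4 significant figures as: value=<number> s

value=333.3 s

Convert throughput: Q = 76.9 kg/h = 76.9/3600 = 0.0213611 kg/s
t_res = M / Q_s = 7.12 ÷ 0.0213611 = 333.316 s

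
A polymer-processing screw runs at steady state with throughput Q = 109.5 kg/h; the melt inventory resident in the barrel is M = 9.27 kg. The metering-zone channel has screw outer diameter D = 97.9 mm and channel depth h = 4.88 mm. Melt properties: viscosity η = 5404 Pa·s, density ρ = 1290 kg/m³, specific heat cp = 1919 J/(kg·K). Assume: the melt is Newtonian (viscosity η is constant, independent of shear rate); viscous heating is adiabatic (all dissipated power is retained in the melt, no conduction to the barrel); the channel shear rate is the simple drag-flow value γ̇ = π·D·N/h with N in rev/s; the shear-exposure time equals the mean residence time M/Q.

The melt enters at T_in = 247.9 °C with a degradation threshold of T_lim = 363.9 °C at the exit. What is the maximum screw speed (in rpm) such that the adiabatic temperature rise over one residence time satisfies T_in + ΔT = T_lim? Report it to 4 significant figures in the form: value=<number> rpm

Throughput in SI: Q_s = 109.5 kg/h ÷ 3600 s/h = 0.0304167 kg/s
t_res = M / Q_s = 9.27 ÷ 0.0304167 = 304.767 s
D = 97.9 mm = 0.0979 m;  h = 4.88 mm = 0.00488 m
ΔT_a = T_lim − T_in = 363.9 − 247.9 = 116 K
γ̇_max² = ΔT_a·ρ·cp / (η·t_res) = [116 × 1290 × 1919] / [5404 × 304.767] = 174.357 s⁻²
γ̇_max = sqrt(174.357) = 13.2044 s⁻¹
N_max = γ̇_max·h / (π·D) = 13.2044 · 0.00488 / (π · 0.0979) = 0.209511 rev/s = 12.5707 rpm

value=12.57 rpm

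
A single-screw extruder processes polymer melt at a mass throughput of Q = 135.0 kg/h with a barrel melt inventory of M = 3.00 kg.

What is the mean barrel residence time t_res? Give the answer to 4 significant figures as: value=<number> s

value=80.00 s

Q_s = Q / 3600 = 135.0 / 3600 = 0.0375 kg/s
Mean residence time: t_res = M/Q_s = 3.00 kg / 0.0375 kg/s = 80 s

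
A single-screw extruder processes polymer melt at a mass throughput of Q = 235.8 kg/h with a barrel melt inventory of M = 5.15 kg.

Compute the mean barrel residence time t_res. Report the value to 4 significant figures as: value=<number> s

Throughput in SI: Q_s = 235.8 kg/h ÷ 3600 s/h = 0.0655 kg/s
t_res = M / Q_s = 5.15 ÷ 0.0655 = 78.626 s

value=78.63 s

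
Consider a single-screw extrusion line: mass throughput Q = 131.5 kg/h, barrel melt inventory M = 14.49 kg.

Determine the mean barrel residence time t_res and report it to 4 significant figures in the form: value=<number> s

Q_s = Q / 3600 = 131.5 / 3600 = 0.0365278 kg/s
Mean residence time: t_res = M/Q_s = 14.49 kg / 0.0365278 kg/s = 396.684 s

value=396.7 s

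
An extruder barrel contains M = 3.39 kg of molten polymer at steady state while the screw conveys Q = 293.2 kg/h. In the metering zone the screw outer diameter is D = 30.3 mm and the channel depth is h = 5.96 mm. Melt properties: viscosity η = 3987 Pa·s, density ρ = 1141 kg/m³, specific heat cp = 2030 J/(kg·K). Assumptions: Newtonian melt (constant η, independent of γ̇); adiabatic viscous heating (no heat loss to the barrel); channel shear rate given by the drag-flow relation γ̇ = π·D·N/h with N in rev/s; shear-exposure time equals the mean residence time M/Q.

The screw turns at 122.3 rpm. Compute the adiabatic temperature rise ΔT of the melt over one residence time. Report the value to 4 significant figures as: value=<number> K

value=75.94 K

Q_s = Q / 3600 = 293.2 / 3600 = 0.0814444 kg/s
t_res = M / Q_s = 3.39 / 0.0814444 = 41.6235 s
Geometry in metres: D = 30.3 mm → 0.0303 m, h = 5.96 mm → 0.00596 m; screw speed N = 122.3 rpm = 2.03833 rev/s
γ̇ = π D N / h = (π)(0.0303)(2.03833) / 0.00596 = 32.5553 s⁻¹
Adiabatic rise: ΔT = η γ̇² t_res / (ρ cp) = 3987·(32.5553)²·41.6235 / (1141·2030) = 75.9356 K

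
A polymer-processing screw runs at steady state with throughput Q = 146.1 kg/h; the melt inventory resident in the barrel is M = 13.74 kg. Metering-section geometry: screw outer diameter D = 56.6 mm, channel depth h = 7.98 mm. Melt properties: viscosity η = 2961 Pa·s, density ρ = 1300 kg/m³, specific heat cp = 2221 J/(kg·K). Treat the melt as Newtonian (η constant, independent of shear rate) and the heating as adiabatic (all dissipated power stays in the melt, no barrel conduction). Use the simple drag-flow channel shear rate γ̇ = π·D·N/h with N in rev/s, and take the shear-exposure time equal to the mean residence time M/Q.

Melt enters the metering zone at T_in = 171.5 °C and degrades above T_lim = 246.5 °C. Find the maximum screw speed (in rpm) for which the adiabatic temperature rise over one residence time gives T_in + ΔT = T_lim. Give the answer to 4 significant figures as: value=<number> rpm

value=39.58 rpm

Convert throughput: Q = 146.1 kg/h = 146.1/3600 = 0.0405833 kg/s
t_res = M / Q_s = 13.74 ÷ 0.0405833 = 338.563 s
D = 56.6 mm = 0.0566 m;  h = 7.98 mm = 0.00798 m
Allowable rise: ΔT_a = T_lim − T_in = 246.5 − 171.5 = 75 K
γ̇_max² = ΔT_a·ρ·cp / (η·t_res) = [75 × 1300 × 2221] / [2961 × 338.563] = 216.011 s⁻²
Take the square root: γ̇_max = √(216.011) = 14.6973 s⁻¹
Solve γ̇ = πDN/h for N: N_max = γ̇_max·h/(π·D) = 14.6973 × 0.00798 / (π × 0.0566) = 0.659591 rev/s = 39.5754 rpm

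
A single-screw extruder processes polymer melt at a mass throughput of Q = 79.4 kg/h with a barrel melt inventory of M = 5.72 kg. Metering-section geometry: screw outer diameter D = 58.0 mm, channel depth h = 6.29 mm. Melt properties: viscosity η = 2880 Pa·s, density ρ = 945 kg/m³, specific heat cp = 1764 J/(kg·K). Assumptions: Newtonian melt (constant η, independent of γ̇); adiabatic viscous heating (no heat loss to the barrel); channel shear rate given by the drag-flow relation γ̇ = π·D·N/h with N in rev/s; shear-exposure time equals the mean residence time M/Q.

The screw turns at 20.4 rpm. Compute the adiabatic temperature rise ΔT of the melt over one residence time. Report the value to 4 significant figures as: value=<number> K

value=43.47 K

Q_s = Q / 3600 = 79.4 / 3600 = 0.0220556 kg/s
t_res = M / Q_s = 5.72 / 0.0220556 = 259.345 s
Convert to SI: D = 0.058 m, h = 0.00629 m, N = 20.4/60 = 0.34 rev/s
γ̇ = π·D·N / h = π · 0.058 · 0.34 / 0.00629 = 9.84932 s⁻¹
ΔT = η·γ̇²·t_res/(ρ·cp) = [2880 × 9.84932² × 259.345] / [945 × 1764] = 43.4663 K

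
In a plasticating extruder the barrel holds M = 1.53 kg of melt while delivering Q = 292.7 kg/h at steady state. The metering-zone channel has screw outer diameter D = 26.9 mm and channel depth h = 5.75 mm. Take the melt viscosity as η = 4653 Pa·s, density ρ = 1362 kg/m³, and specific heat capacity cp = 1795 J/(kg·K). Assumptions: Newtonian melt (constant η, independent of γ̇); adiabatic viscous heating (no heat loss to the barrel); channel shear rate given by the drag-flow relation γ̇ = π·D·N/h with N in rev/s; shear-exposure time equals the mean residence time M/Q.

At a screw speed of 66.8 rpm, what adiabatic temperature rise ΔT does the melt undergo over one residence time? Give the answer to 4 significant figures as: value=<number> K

value=9.589 K

Convert throughput: Q = 292.7 kg/h = 292.7/3600 = 0.0813056 kg/s
t_res = M / Q_s = 1.53 / 0.0813056 = 18.8179 s
Convert to SI: D = 0.0269 m, h = 0.00575 m, N = 66.8/60 = 1.11333 rev/s
γ̇ = π·D·N / h = π · 0.0269 · 1.11333 / 0.00575 = 16.3629 s⁻¹
Adiabatic rise: ΔT = η γ̇² t_res / (ρ cp) = 4653·(16.3629)²·18.8179 / (1362·1795) = 9.58919 K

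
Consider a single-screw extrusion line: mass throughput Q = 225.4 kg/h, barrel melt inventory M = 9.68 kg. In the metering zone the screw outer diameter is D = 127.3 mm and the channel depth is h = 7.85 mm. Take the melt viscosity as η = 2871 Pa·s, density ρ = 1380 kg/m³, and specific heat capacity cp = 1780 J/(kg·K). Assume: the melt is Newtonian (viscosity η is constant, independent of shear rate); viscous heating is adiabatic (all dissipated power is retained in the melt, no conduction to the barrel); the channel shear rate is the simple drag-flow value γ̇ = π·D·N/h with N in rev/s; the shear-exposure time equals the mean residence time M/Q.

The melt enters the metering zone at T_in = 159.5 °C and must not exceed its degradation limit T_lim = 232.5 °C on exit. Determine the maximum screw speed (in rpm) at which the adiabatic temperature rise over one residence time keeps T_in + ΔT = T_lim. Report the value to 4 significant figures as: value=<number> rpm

Q_s = Q / 3600 = 225.4 / 3600 = 0.0626111 kg/s
t_res = M / Q_s = 9.68 ÷ 0.0626111 = 154.605 s
Convert to metres: D = 0.1273 m, h = 0.00785 m
Allowable rise: ΔT_a = T_lim − T_in = 232.5 − 159.5 = 73 K
Invert ΔT = ηγ̇²t_res/(ρcp) for γ̇: γ̇_max² = ΔT_a ρ cp / (η t_res) = 73·1380·1780 / (2871·154.605) = 403.985 s⁻²
γ̇_max = sqrt(403.985) = 20.0994 s⁻¹
N_max = γ̇_max·h / (π·D) = 20.0994 · 0.00785 / (π · 0.1273) = 0.394524 rev/s = 23.6715 rpm

value=23.67 rpm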